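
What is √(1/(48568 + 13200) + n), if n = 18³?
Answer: √5562686746834/30884 ≈ 76.368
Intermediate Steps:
n = 5832
√(1/(48568 + 13200) + n) = √(1/(48568 + 13200) + 5832) = √(1/61768 + 5832) = √(360230977/61768) = √5562686746834/30884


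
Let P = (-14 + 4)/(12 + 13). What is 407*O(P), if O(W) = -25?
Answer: -10175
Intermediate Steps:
P = -2/5 (P = -10/25 = -10*1/25 = -2/5 ≈ -0.40000)
407*O(P) = 407*(-25) = -10175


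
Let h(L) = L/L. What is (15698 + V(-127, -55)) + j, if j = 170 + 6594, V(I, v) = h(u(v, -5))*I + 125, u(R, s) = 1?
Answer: 22460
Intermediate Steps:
h(L) = 1
V(I, v) = 125 + I (V(I, v) = 1*I + 125 = I + 125 = 125 + I)
j = 6764
(15698 + V(-127, -55)) + j = (15698 + (125 - 127)) + 6764 = (15698 - 2) + 6764 = 15696 + 6764 = 22460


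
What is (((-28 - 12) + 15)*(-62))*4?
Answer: 6200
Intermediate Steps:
(((-28 - 12) + 15)*(-62))*4 = ((-40 + 15)*(-62))*4 = -25*(-62)*4 = 1550*4 = 6200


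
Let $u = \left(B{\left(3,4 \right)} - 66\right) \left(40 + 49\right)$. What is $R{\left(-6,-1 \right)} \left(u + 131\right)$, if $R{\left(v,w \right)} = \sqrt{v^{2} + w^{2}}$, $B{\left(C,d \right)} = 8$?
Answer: $- 5031 \sqrt{37} \approx -30602.0$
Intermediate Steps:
$u = -5162$ ($u = \left(8 - 66\right) \left(40 + 49\right) = \left(-58\right) 89 = -5162$)
$R{\left(-6,-1 \right)} \left(u + 131\right) = \sqrt{\left(-6\right)^{2} + \left(-1\right)^{2}} \left(-5162 + 131\right) = \sqrt{36 + 1} \left(-5031\right) = \sqrt{37} \left(-5031\right) = - 5031 \sqrt{37}$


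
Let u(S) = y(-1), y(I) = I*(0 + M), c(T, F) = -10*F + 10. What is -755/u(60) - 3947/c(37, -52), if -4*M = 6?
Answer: -812141/1590 ≈ -510.78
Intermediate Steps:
M = -3/2 (M = -¼*6 = -3/2 ≈ -1.5000)
c(T, F) = 10 - 10*F
y(I) = -3*I/2 (y(I) = I*(0 - 3/2) = I*(-3/2) = -3*I/2)
u(S) = 3/2 (u(S) = -3/2*(-1) = 3/2)
-755/u(60) - 3947/c(37, -52) = -755/3/2 - 3947/(10 - 10*(-52)) = -755*⅔ - 3947/(10 + 520) = -1510/3 - 3947/530 = -812141/1590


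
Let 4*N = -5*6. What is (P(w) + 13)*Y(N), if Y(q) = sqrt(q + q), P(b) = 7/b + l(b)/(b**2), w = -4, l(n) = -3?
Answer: 177*I*sqrt(15)/16 ≈ 42.845*I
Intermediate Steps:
P(b) = -3/b**2 + 7/b (P(b) = 7/b - 3/b**2 = -3/b**2 + 7/b)
N = -15/2 (N = (-5*6)/4 = (1/4)*(-30) = -15/2 ≈ -7.5000)
Y(q) = sqrt(2)*sqrt(q) (Y(q) = sqrt(2*q) = sqrt(2)*sqrt(q))
(P(w) + 13)*Y(N) = ((-3 + 7*(-4))/(-4)**2 + 13)*(sqrt(2)*sqrt(-15/2)) = ((-3 - 28)/16 + 13)*(sqrt(2)*(I*sqrt(30)/2)) = ((1/16)*(-31) + 13)*(I*sqrt(15)) = (-31/16 + 13)*(I*sqrt(15)) = 177*(I*sqrt(15))/16 = 177*I*sqrt(15)/16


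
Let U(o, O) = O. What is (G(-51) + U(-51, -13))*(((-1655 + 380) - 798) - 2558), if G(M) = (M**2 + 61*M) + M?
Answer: 2658194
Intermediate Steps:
G(M) = M**2 + 62*M
(G(-51) + U(-51, -13))*(((-1655 + 380) - 798) - 2558) = (-51*(62 - 51) - 13)*(((-1655 + 380) - 798) - 2558) = (-51*11 - 13)*((-1275 - 798) - 2558) = (-561 - 13)*(-2073 - 2558) = -574*(-4631) = 2658194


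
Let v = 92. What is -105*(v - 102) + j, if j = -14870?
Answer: -13820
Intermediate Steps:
-105*(v - 102) + j = -105*(92 - 102) - 14870 = -105*(-10) - 14870 = 1050 - 14870 = -13820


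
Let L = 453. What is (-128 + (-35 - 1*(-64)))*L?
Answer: -44847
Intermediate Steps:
(-128 + (-35 - 1*(-64)))*L = (-128 + (-35 - 1*(-64)))*453 = (-128 + (-35 + 64))*453 = (-128 + 29)*453 = -99*453 = -44847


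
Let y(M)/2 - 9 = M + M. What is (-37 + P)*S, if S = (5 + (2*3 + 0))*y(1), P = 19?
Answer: -4356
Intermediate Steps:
y(M) = 18 + 4*M (y(M) = 18 + 2*(M + M) = 18 + 2*(2*M) = 18 + 4*M)
S = 242 (S = (5 + (2*3 + 0))*(18 + 4*1) = (5 + (6 + 0))*(18 + 4) = (5 + 6)*22 = 11*22 = 242)
(-37 + P)*S = (-37 + 19)*242 = -18*242 = -4356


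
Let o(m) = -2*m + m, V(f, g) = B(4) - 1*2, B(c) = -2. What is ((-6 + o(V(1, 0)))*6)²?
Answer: 144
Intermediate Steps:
V(f, g) = -4 (V(f, g) = -2 - 1*2 = -2 - 2 = -4)
o(m) = -m
((-6 + o(V(1, 0)))*6)² = ((-6 - 1*(-4))*6)² = ((-6 + 4)*6)² = (-2*6)² = (-12)² = 144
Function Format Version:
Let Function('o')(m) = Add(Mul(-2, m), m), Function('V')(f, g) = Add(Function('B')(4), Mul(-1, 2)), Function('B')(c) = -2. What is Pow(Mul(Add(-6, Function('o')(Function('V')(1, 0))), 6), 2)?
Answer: 144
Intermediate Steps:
Function('V')(f, g) = -4 (Function('V')(f, g) = Add(-2, Mul(-1, 2)) = Add(-2, -2) = -4)
Function('o')(m) = Mul(-1, m)
Pow(Mul(Add(-6, Function('o')(Function('V')(1, 0))), 6), 2) = Pow(Mul(Add(-6, Mul(-1, -4)), 6), 2) = Pow(Mul(Add(-6, 4), 6), 2) = Pow(Mul(-2, 6), 2) = Pow(-12, 2) = 144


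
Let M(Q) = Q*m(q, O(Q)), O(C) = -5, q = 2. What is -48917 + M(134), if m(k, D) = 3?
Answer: -48515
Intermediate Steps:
M(Q) = 3*Q (M(Q) = Q*3 = 3*Q)
-48917 + M(134) = -48917 + 3*134 = -48917 + 402 = -48515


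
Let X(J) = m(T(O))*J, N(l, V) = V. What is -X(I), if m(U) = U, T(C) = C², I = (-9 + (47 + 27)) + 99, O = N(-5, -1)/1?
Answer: -164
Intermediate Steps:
O = -1 (O = -1/1 = -1*1 = -1)
I = 164 (I = (-9 + 74) + 99 = 65 + 99 = 164)
X(J) = J (X(J) = (-1)²*J = 1*J = J)
-X(I) = -1*164 = -164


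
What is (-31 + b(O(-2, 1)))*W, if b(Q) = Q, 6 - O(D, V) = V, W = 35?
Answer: -910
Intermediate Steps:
O(D, V) = 6 - V
(-31 + b(O(-2, 1)))*W = (-31 + (6 - 1*1))*35 = (-31 + (6 - 1))*35 = (-31 + 5)*35 = -26*35 = -910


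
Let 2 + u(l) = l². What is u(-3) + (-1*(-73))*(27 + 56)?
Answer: 6066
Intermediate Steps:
u(l) = -2 + l²
u(-3) + (-1*(-73))*(27 + 56) = (-2 + (-3)²) + (-1*(-73))*(27 + 56) = (-2 + 9) + 73*83 = 7 + 6059 = 6066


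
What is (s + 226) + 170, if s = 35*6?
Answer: 606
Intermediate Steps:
s = 210
(s + 226) + 170 = (210 + 226) + 170 = 436 + 170 = 606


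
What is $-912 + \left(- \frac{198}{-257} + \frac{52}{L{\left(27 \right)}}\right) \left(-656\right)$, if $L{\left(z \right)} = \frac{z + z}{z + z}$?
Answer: $- \frac{9131056}{257} \approx -35529.0$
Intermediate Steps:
$L{\left(z \right)} = 1$ ($L{\left(z \right)} = \frac{2 z}{2 z} = 2 z \frac{1}{2 z} = 1$)
$-912 + \left(- \frac{198}{-257} + \frac{52}{L{\left(27 \right)}}\right) \left(-656\right) = -912 + \left(- \frac{198}{-257} + \frac{52}{1}\right) \left(-656\right) = -912 + \left(\left(-198\right) \left(- \frac{1}{257}\right) + 52 \cdot 1\right) \left(-656\right) = -912 + \left(\frac{198}{257} + 52\right) \left(-656\right) = -912 + \frac{13562}{257} \left(-656\right) = -912 - \frac{8896672}{257} = - \frac{9131056}{257}$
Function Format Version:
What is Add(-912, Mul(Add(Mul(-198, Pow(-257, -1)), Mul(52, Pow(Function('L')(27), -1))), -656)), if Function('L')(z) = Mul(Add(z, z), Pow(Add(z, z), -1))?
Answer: Rational(-9131056, 257) ≈ -35529.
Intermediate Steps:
Function('L')(z) = 1 (Function('L')(z) = Mul(Mul(2, z), Pow(Mul(2, z), -1)) = Mul(Mul(2, z), Mul(Rational(1, 2), Pow(z, -1))) = 1)
Add(-912, Mul(Add(Mul(-198, Pow(-257, -1)), Mul(52, Pow(Function('L')(27), -1))), -656)) = Add(-912, Mul(Add(Mul(-198, Pow(-257, -1)), Mul(52, Pow(1, -1))), -656)) = Add(-912, Mul(Add(Mul(-198, Rational(-1, 257)), Mul(52, 1)), -656)) = Add(-912, Mul(Add(Rational(198, 257), 52), -656)) = Add(-912, Mul(Rational(13562, 257), -656)) = Add(-912, Rational(-8896672, 257)) = Rational(-9131056, 257)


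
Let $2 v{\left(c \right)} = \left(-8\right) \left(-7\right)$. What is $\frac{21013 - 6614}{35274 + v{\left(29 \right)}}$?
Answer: $\frac{14399}{35302} \approx 0.40788$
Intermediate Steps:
$v{\left(c \right)} = 28$ ($v{\left(c \right)} = \frac{\left(-8\right) \left(-7\right)}{2} = \frac{1}{2} \cdot 56 = 28$)
$\frac{21013 - 6614}{35274 + v{\left(29 \right)}} = \frac{21013 - 6614}{35274 + 28} = \frac{14399}{35302}$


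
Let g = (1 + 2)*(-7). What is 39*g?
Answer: -819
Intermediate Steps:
g = -21 (g = 3*(-7) = -21)
39*g = 39*(-21) = -819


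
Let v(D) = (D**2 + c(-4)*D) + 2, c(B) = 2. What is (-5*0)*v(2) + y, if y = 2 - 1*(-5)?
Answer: 7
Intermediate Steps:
y = 7 (y = 2 + 5 = 7)
v(D) = 2 + D**2 + 2*D (v(D) = (D**2 + 2*D) + 2 = 2 + D**2 + 2*D)
(-5*0)*v(2) + y = (-5*0)*(2 + 2**2 + 2*2) + 7 = 0*(2 + 4 + 4) + 7 = 0*10 + 7 = 0 + 7 = 7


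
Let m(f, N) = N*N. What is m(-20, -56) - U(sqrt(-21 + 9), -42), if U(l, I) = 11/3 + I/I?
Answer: 9394/3 ≈ 3131.3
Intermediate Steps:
U(l, I) = 14/3 (U(l, I) = 11*(1/3) + 1 = 11/3 + 1 = 14/3)
m(f, N) = N**2
m(-20, -56) - U(sqrt(-21 + 9), -42) = (-56)**2 - 1*14/3 = 3136 - 14/3 = 9394/3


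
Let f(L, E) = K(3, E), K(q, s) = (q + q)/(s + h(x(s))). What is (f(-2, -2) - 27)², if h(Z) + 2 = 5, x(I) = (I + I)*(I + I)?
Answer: 441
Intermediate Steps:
x(I) = 4*I² (x(I) = (2*I)*(2*I) = 4*I²)
h(Z) = 3 (h(Z) = -2 + 5 = 3)
K(q, s) = 2*q/(3 + s) (K(q, s) = (q + q)/(s + 3) = (2*q)/(3 + s) = 2*q/(3 + s))
f(L, E) = 6/(3 + E) (f(L, E) = 2*3/(3 + E) = 6/(3 + E))
(f(-2, -2) - 27)² = (6/(3 - 2) - 27)² = (6/1 - 27)² = (6*1 - 27)² = (6 - 27)² = (-21)² = 441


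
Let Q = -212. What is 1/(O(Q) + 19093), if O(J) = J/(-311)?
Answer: 311/5938135 ≈ 5.2373e-5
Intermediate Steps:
O(J) = -J/311 (O(J) = J*(-1/311) = -J/311)
1/(O(Q) + 19093) = 1/(-1/311*(-212) + 19093) = 1/(212/311 + 19093) = 1/(5938135/311) = 311/5938135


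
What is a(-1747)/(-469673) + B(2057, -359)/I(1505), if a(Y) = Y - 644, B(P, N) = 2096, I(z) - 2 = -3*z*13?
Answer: -844099645/27566517389 ≈ -0.030620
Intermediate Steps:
I(z) = 2 - 39*z (I(z) = 2 - 3*z*13 = 2 - 39*z)
a(Y) = -644 + Y
a(-1747)/(-469673) + B(2057, -359)/I(1505) = (-644 - 1747)/(-469673) + 2096/(2 - 39*1505) = -2391*(-1/469673) + 2096/(2 - 58695) = 2391/469673 + 2096/(-58693) = 2391/469673 + 2096*(-1/58693) = 2391/469673 - 2096/58693 = -844099645/27566517389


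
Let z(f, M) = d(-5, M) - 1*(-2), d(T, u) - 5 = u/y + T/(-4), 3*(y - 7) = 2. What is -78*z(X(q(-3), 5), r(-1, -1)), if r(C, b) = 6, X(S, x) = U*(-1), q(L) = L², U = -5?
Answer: -32409/46 ≈ -704.54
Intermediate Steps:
y = 23/3 (y = 7 + (⅓)*2 = 7 + ⅔ = 23/3 ≈ 7.6667)
X(S, x) = 5 (X(S, x) = -5*(-1) = 5)
d(T, u) = 5 - T/4 + 3*u/23 (d(T, u) = 5 + (u/(23/3) + T/(-4)) = 5 + (u*(3/23) + T*(-¼)) = 5 + (3*u/23 - T/4) = 5 + (-T/4 + 3*u/23) = 5 - T/4 + 3*u/23)
z(f, M) = 33/4 + 3*M/23 (z(f, M) = (5 - ¼*(-5) + 3*M/23) - 1*(-2) = (5 + 5/4 + 3*M/23) + 2 = (25/4 + 3*M/23) + 2 = 33/4 + 3*M/23)
-78*z(X(q(-3), 5), r(-1, -1)) = -78*(33/4 + (3/23)*6) = -78*(33/4 + 18/23) = -78*831/92 = -32409/46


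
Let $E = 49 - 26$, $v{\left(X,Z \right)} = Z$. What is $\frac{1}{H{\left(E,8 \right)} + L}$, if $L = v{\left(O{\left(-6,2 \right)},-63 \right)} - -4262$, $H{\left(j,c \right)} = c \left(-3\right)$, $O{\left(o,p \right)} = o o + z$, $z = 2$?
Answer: $\frac{1}{4175} \approx 0.00023952$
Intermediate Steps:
$O{\left(o,p \right)} = 2 + o^{2}$ ($O{\left(o,p \right)} = o o + 2 = o^{2} + 2 = 2 + o^{2}$)
$E = 23$
$H{\left(j,c \right)} = - 3 c$
$L = 4199$ ($L = -63 - -4262 = -63 + 4262 = 4199$)
$\frac{1}{H{\left(E,8 \right)} + L} = \frac{1}{\left(-3\right) 8 + 4199} = \frac{1}{-24 + 4199} = \frac{1}{4175}$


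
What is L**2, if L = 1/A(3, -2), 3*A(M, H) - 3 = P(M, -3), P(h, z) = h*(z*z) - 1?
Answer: 9/841 ≈ 0.010702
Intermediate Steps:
P(h, z) = -1 + h*z**2 (P(h, z) = h*z**2 - 1 = -1 + h*z**2)
A(M, H) = 2/3 + 3*M (A(M, H) = 1 + (-1 + M*(-3)**2)/3 = 1 + (-1 + M*9)/3 = 1 + (-1 + 9*M)/3 = 1 + (-1/3 + 3*M) = 2/3 + 3*M)
L = 3/29 (L = 1/(2/3 + 3*3) = 1/(2/3 + 9) = 1/(29/3) = 3/29 ≈ 0.10345)
L**2 = (3/29)**2 = 9/841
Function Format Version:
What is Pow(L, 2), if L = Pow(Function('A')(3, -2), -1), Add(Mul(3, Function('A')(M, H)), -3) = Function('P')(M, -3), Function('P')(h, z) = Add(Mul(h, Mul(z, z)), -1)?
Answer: Rational(9, 841) ≈ 0.010702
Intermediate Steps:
Function('P')(h, z) = Add(-1, Mul(h, Pow(z, 2))) (Function('P')(h, z) = Add(Mul(h, Pow(z, 2)), -1) = Add(-1, Mul(h, Pow(z, 2))))
Function('A')(M, H) = Add(Rational(2, 3), Mul(3, M)) (Function('A')(M, H) = Add(1, Mul(Rational(1, 3), Add(-1, Mul(M, Pow(-3, 2))))) = Add(1, Mul(Rational(1, 3), Add(-1, Mul(M, 9)))) = Add(1, Mul(Rational(1, 3), Add(-1, Mul(9, M)))) = Add(1, Add(Rational(-1, 3), Mul(3, M))) = Add(Rational(2, 3), Mul(3, M)))
L = Rational(3, 29) (L = Pow(Add(Rational(2, 3), Mul(3, 3)), -1) = Pow(Add(Rational(2, 3), 9), -1) = Pow(Rational(29, 3), -1) = Rational(3, 29) ≈ 0.10345)
Pow(L, 2) = Pow(Rational(3, 29), 2) = Rational(9, 841)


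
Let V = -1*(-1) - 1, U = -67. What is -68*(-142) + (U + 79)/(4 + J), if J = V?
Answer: 9659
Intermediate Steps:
V = 0 (V = 1 - 1 = 0)
J = 0
-68*(-142) + (U + 79)/(4 + J) = -68*(-142) + (-67 + 79)/(4 + 0) = 9656 + 12/4 = 9656 + 12*(¼) = 9656 + 3 = 9659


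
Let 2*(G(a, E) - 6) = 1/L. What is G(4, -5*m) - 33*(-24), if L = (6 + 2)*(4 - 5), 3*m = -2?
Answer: 12767/16 ≈ 797.94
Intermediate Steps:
m = -⅔ (m = (⅓)*(-2) = -⅔ ≈ -0.66667)
L = -8 (L = 8*(-1) = -8)
G(a, E) = 95/16 (G(a, E) = 6 + (½)/(-8) = 6 + (½)*(-⅛) = 6 - 1/16 = 95/16)
G(4, -5*m) - 33*(-24) = 95/16 - 33*(-24) = 95/16 + 792 = 12767/16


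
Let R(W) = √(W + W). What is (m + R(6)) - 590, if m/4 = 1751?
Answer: 6414 + 2*√3 ≈ 6417.5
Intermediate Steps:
m = 7004 (m = 4*1751 = 7004)
R(W) = √2*√W (R(W) = √(2*W) = √2*√W)
(m + R(6)) - 590 = (7004 + √2*√6) - 590 = (7004 + 2*√3) - 590 = 6414 + 2*√3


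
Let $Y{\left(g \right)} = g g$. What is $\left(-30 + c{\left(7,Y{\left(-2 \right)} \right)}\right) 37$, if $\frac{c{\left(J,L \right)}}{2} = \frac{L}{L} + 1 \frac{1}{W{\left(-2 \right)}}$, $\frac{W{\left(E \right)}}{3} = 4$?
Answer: $- \frac{6179}{6} \approx -1029.8$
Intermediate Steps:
$W{\left(E \right)} = 12$ ($W{\left(E \right)} = 3 \cdot 4 = 12$)
$Y{\left(g \right)} = g^{2}$
$c{\left(J,L \right)} = \frac{13}{6}$ ($c{\left(J,L \right)} = 2 \left(\frac{L}{L} + 1 \cdot \frac{1}{12}\right) = 2 \left(1 + 1 \cdot \frac{1}{12}\right) = 2 \left(1 + \frac{1}{12}\right) = 2 \cdot \frac{13}{12} = \frac{13}{6}$)
$\left(-30 + c{\left(7,Y{\left(-2 \right)} \right)}\right) 37 = \left(-30 + \frac{13}{6}\right) 37 = \left(- \frac{167}{6}\right) 37 = - \frac{6179}{6}$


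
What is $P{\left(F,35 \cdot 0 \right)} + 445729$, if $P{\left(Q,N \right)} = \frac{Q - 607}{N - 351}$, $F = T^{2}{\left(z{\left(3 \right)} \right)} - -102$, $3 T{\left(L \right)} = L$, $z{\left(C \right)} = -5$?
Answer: $\frac{1408062431}{3159} \approx 4.4573 \cdot 10^{5}$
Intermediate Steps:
$T{\left(L \right)} = \frac{L}{3}$
$F = \frac{943}{9}$ ($F = \left(\frac{1}{3} \left(-5\right)\right)^{2} - -102 = \left(- \frac{5}{3}\right)^{2} + 102 = \frac{25}{9} + 102 = \frac{943}{9} \approx 104.78$)
$P{\left(Q,N \right)} = \frac{-607 + Q}{-351 + N}$
$P{\left(F,35 \cdot 0 \right)} + 445729 = \frac{-607 + \frac{943}{9}}{-351 + 35 \cdot 0} + 445729 = \frac{1}{-351 + 0} \left(- \frac{4520}{9}\right) + 445729 = \frac{1}{-351} \left(- \frac{4520}{9}\right) + 445729 = \left(- \frac{1}{351}\right) \left(- \frac{4520}{9}\right) + 445729 = \frac{4520}{3159} + 445729 = \frac{1408062431}{3159}$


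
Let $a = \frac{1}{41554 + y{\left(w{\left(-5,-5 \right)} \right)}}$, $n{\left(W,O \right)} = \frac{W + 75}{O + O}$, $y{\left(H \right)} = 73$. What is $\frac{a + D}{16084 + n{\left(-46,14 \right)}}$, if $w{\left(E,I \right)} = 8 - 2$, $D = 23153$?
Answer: $\frac{26986118096}{18748009887} \approx 1.4394$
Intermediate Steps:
$w{\left(E,I \right)} = 6$ ($w{\left(E,I \right)} = 8 - 2 = 6$)
$n{\left(W,O \right)} = \frac{75 + W}{2 O}$
$a = \frac{1}{41627}$ ($a = \frac{1}{41554 + 73} = \frac{1}{41627} \approx 2.4023 \cdot 10^{-5}$)
$\frac{a + D}{16084 + n{\left(-46,14 \right)}} = \frac{\frac{1}{41627} + 23153}{16084 + \frac{75 - 46}{2 \cdot 14}} = \frac{963789932}{41627 \left(16084 + \frac{1}{2} \cdot \frac{1}{14} \cdot 29\right)} = \frac{963789932}{41627 \left(16084 + \frac{29}{28}\right)} = \frac{963789932}{41627 \cdot \frac{450381}{28}} = \frac{963789932}{41627} \cdot \frac{28}{450381} = \frac{26986118096}{18748009887}$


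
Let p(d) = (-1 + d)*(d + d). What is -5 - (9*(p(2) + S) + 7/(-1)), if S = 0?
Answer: -34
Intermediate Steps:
p(d) = 2*d*(-1 + d) (p(d) = (-1 + d)*(2*d) = 2*d*(-1 + d))
-5 - (9*(p(2) + S) + 7/(-1)) = -5 - (9*(2*2*(-1 + 2) + 0) + 7/(-1)) = -5 - (9*(2*2*1 + 0) + 7*(-1)) = -5 - (9*(4 + 0) - 7) = -5 - (9*4 - 7) = -5 - (36 - 7) = -5 - 1*29 = -5 - 29 = -34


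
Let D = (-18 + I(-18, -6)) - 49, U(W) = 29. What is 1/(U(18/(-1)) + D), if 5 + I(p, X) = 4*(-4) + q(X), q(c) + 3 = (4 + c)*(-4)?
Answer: -1/54 ≈ -0.018519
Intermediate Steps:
q(c) = -19 - 4*c (q(c) = -3 + (4 + c)*(-4) = -3 + (-16 - 4*c) = -19 - 4*c)
I(p, X) = -40 - 4*X (I(p, X) = -5 + (4*(-4) + (-19 - 4*X)) = -5 + (-16 + (-19 - 4*X)) = -5 + (-35 - 4*X) = -40 - 4*X)
D = -83 (D = (-18 + (-40 - 4*(-6))) - 49 = (-18 + (-40 + 24)) - 49 = (-18 - 16) - 49 = -34 - 49 = -83)
1/(U(18/(-1)) + D) = 1/(29 - 83) = 1/(-54) = -1/54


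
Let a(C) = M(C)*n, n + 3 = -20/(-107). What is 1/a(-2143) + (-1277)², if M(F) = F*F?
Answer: 2254200969361514/1382327149 ≈ 1.6307e+6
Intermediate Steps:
M(F) = F²
n = -301/107 (n = -3 - 20/(-107) = -3 - 20*(-1/107) = -3 + 20/107 = -301/107 ≈ -2.8131)
a(C) = -301*C²/107 (a(C) = C²*(-301/107) = -301*C²/107)
1/a(-2143) + (-1277)² = 1/(-301/107*(-2143)²) + (-1277)² = 1/(-301/107*4592449) + 1630729 = 1/(-1382327149/107) + 1630729 = -107/1382327149 + 1630729 = 2254200969361514/1382327149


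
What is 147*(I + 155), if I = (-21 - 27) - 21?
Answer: 12642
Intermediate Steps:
I = -69 (I = -48 - 21 = -69)
147*(I + 155) = 147*(-69 + 155) = 147*86 = 12642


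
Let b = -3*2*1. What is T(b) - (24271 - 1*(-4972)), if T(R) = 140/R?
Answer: -87799/3 ≈ -29266.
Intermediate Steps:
b = -6 (b = -6*1 = -6)
T(b) - (24271 - 1*(-4972)) = 140/(-6) - (24271 - 1*(-4972)) = 140*(-1/6) - (24271 + 4972) = -70/3 - 1*29243 = -70/3 - 29243 = -87799/3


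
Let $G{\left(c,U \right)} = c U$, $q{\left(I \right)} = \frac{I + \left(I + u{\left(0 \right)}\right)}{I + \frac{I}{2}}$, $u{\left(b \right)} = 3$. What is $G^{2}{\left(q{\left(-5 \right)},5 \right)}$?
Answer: $\frac{196}{9} \approx 21.778$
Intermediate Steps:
$q{\left(I \right)} = \frac{2 \left(3 + 2 I\right)}{3 I}$ ($q{\left(I \right)} = \frac{I + \left(I + 3\right)}{I + \frac{I}{2}} = \frac{I + \left(3 + I\right)}{I + I \frac{1}{2}} = \frac{3 + 2 I}{I + \frac{I}{2}} = \frac{3 + 2 I}{\frac{3}{2} I} = \left(3 + 2 I\right) \frac{2}{3 I} = \frac{2 \left(3 + 2 I\right)}{3 I}$)
$G{\left(c,U \right)} = U c$
$G^{2}{\left(q{\left(-5 \right)},5 \right)} = \left(5 \left(\frac{4}{3} + \frac{2}{-5}\right)\right)^{2} = \left(5 \left(\frac{4}{3} + 2 \left(- \frac{1}{5}\right)\right)\right)^{2} = \left(5 \left(\frac{4}{3} - \frac{2}{5}\right)\right)^{2} = \left(5 \cdot \frac{14}{15}\right)^{2} = \left(\frac{14}{3}\right)^{2} = \frac{196}{9}$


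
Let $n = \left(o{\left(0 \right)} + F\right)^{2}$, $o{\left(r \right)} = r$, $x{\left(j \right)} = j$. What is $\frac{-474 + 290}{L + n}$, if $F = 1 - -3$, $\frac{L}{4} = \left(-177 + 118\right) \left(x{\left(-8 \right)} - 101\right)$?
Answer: $- \frac{46}{6435} \approx -0.0071484$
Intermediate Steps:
$L = 25724$ ($L = 4 \left(-177 + 118\right) \left(-8 - 101\right) = 4 \left(\left(-59\right) \left(-109\right)\right) = 4 \cdot 6431 = 25724$)
$F = 4$ ($F = 1 + 3 = 4$)
$n = 16$ ($n = \left(0 + 4\right)^{2} = 4^{2} = 16$)
$\frac{-474 + 290}{L + n} = \frac{-474 + 290}{25724 + 16} = - \frac{184}{25740} = \left(-184\right) \frac{1}{25740} = - \frac{46}{6435}$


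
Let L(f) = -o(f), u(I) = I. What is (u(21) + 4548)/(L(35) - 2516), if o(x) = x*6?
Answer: -4569/2726 ≈ -1.6761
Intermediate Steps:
o(x) = 6*x
L(f) = -6*f
(u(21) + 4548)/(L(35) - 2516) = (21 + 4548)/(-6*35 - 2516) = 4569/(-210 - 2516) = 4569/(-2726) = 4569*(-1/2726) = -4569/2726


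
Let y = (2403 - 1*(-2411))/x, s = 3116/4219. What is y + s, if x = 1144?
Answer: 11937485/2413268 ≈ 4.9466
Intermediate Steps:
s = 3116/4219 (s = 3116*(1/4219) = 3116/4219 ≈ 0.73856)
y = 2407/572 (y = (2403 - 1*(-2411))/1144 = (2403 + 2411)*(1/1144) = 4814*(1/1144) = 2407/572 ≈ 4.2080)
y + s = 2407/572 + 3116/4219 = 11937485/2413268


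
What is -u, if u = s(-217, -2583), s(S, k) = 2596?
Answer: -2596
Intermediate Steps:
u = 2596
-u = -1*2596 = -2596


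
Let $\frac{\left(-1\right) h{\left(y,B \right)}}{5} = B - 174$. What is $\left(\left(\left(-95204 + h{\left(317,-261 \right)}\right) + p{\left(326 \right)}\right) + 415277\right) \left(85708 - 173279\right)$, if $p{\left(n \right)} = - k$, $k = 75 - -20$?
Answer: $-28211260363$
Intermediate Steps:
$k = 95$ ($k = 75 + 20 = 95$)
$h{\left(y,B \right)} = 870 - 5 B$ ($h{\left(y,B \right)} = - 5 \left(B - 174\right) = - 5 \left(-174 + B\right) = 870 - 5 B$)
$p{\left(n \right)} = -95$ ($p{\left(n \right)} = \left(-1\right) 95 = -95$)
$\left(\left(\left(-95204 + h{\left(317,-261 \right)}\right) + p{\left(326 \right)}\right) + 415277\right) \left(85708 - 173279\right) = \left(\left(\left(-95204 + \left(870 - -1305\right)\right) - 95\right) + 415277\right) \left(85708 - 173279\right) = \left(\left(\left(-95204 + \left(870 + 1305\right)\right) - 95\right) + 415277\right) \left(-87571\right) = \left(\left(\left(-95204 + 2175\right) - 95\right) + 415277\right) \left(-87571\right) = \left(\left(-93029 - 95\right) + 415277\right) \left(-87571\right) = \left(-93124 + 415277\right) \left(-87571\right) = 322153 \left(-87571\right) = -28211260363$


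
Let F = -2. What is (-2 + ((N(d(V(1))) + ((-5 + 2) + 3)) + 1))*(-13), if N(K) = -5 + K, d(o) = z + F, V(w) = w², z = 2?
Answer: 78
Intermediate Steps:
d(o) = 0 (d(o) = 2 - 2 = 0)
(-2 + ((N(d(V(1))) + ((-5 + 2) + 3)) + 1))*(-13) = (-2 + (((-5 + 0) + ((-5 + 2) + 3)) + 1))*(-13) = (-2 + ((-5 + (-3 + 3)) + 1))*(-13) = (-2 + ((-5 + 0) + 1))*(-13) = (-2 + (-5 + 1))*(-13) = (-2 - 4)*(-13) = -6*(-13) = 78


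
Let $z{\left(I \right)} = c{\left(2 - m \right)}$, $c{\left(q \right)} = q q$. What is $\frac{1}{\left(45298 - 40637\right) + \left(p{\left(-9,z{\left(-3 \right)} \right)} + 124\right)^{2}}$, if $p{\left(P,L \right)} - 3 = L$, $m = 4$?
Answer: $\frac{1}{21822} \approx 4.5825 \cdot 10^{-5}$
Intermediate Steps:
$c{\left(q \right)} = q^{2}$
$z{\left(I \right)} = 4$ ($z{\left(I \right)} = \left(2 - 4\right)^{2} = \left(-2\right)^{2} = 4$)
$p{\left(P,L \right)} = 3 + L$
$\frac{1}{\left(45298 - 40637\right) + \left(p{\left(-9,z{\left(-3 \right)} \right)} + 124\right)^{2}} = \frac{1}{\left(45298 - 40637\right) + \left(\left(3 + 4\right) + 124\right)^{2}} = \frac{1}{\left(45298 - 40637\right) + \left(7 + 124\right)^{2}} = \frac{1}{4661 + 131^{2}} = \frac{1}{4661 + 17161} = \frac{1}{21822}$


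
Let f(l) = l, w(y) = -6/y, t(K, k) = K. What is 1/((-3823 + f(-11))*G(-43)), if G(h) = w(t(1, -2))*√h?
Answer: -I*√43/989172 ≈ -6.6292e-6*I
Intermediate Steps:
G(h) = -6*√h (G(h) = (-6/1)*√h = (-6*1)*√h = -6*√h)
1/((-3823 + f(-11))*G(-43)) = 1/((-3823 - 11)*((-6*I*√43))) = 1/((-3834)*((-6*I*√43))) = -I*√43/258/3834 = -I*√43/989172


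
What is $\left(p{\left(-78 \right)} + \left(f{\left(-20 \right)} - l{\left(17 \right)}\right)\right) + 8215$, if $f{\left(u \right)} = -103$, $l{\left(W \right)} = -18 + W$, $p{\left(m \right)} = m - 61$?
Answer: $7974$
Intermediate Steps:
$p{\left(m \right)} = -61 + m$ ($p{\left(m \right)} = m - 61 = -61 + m$)
$\left(p{\left(-78 \right)} + \left(f{\left(-20 \right)} - l{\left(17 \right)}\right)\right) + 8215 = \left(\left(-61 - 78\right) - 102\right) + 8215 = \left(-139 - 102\right) + 8215 = -241 + 8215 = 7974$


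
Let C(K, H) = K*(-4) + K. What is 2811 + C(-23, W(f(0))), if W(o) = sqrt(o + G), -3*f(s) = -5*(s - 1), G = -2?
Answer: 2880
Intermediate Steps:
f(s) = -5/3 + 5*s/3 (f(s) = -(-5)*(s - 1)/3 = -(-5)*(-1 + s)/3 = -(5 - 5*s)/3 = -5/3 + 5*s/3)
W(o) = sqrt(-2 + o) (W(o) = sqrt(o - 2) = sqrt(-2 + o))
C(K, H) = -3*K (C(K, H) = -4*K + K = -3*K)
2811 + C(-23, W(f(0))) = 2811 - 3*(-23) = 2811 + 69 = 2880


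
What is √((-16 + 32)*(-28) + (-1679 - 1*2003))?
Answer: I*√4130 ≈ 64.265*I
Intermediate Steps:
√((-16 + 32)*(-28) + (-1679 - 1*2003)) = √(16*(-28) + (-1679 - 2003)) = √(-448 - 3682) = √(-4130) = I*√4130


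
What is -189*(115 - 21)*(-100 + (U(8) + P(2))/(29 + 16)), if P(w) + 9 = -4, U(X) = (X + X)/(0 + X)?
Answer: 8904714/5 ≈ 1.7809e+6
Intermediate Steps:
U(X) = 2 (U(X) = (2*X)/X = 2)
P(w) = -13 (P(w) = -9 - 4 = -13)
-189*(115 - 21)*(-100 + (U(8) + P(2))/(29 + 16)) = -189*(115 - 21)*(-100 + (2 - 13)/(29 + 16)) = -17766*(-100 - 11/45) = -17766*(-4511)/45 = -189*(-424034/45) = 8904714/5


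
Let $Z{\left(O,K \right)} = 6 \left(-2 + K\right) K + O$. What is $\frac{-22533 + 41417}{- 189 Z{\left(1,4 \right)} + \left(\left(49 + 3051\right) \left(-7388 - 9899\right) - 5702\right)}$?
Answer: $- \frac{18884}{53604663} \approx -0.00035228$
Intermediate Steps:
$Z{\left(O,K \right)} = O + K \left(-12 + 6 K\right)$ ($Z{\left(O,K \right)} = \left(-12 + 6 K\right) K + O = K \left(-12 + 6 K\right) + O = O + K \left(-12 + 6 K\right)$)
$\frac{-22533 + 41417}{- 189 Z{\left(1,4 \right)} + \left(\left(49 + 3051\right) \left(-7388 - 9899\right) - 5702\right)} = \frac{-22533 + 41417}{- 189 \left(1 - 48 + 6 \cdot 4^{2}\right) + \left(\left(49 + 3051\right) \left(-7388 - 9899\right) - 5702\right)} = \frac{18884}{- 189 \left(1 - 48 + 6 \cdot 16\right) + \left(3100 \left(-17287\right) - 5702\right)} = \frac{18884}{- 189 \left(1 - 48 + 96\right) - 53595402} = \frac{18884}{\left(-189\right) 49 - 53595402} = \frac{18884}{-9261 - 53595402} = \frac{18884}{-53604663} = 18884 \left(- \frac{1}{53604663}\right) = - \frac{18884}{53604663}$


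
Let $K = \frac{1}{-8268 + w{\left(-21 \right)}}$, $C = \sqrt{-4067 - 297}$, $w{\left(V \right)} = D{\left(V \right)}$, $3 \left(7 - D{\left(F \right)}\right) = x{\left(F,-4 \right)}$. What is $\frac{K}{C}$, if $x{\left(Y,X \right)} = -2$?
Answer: $\frac{3 i \sqrt{1091}}{54072142} \approx 1.8326 \cdot 10^{-6} i$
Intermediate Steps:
$D{\left(F \right)} = \frac{23}{3}$ ($D{\left(F \right)} = 7 - - \frac{2}{3} = 7 + \frac{2}{3} = \frac{23}{3}$)
$w{\left(V \right)} = \frac{23}{3}$
$C = 2 i \sqrt{1091}$ ($C = \sqrt{-4364} = 2 i \sqrt{1091} \approx 66.061 i$)
$K = - \frac{3}{24781}$ ($K = \frac{1}{-8268 + \frac{23}{3}} = \frac{1}{- \frac{24781}{3}} = - \frac{3}{24781} \approx -0.00012106$)
$\frac{K}{C} = - \frac{3}{24781 \cdot 2 i \sqrt{1091}} = - \frac{3 \left(- \frac{i \sqrt{1091}}{2182}\right)}{24781} = \frac{3 i \sqrt{1091}}{54072142}$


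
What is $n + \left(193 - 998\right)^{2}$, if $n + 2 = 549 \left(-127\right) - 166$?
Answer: $578134$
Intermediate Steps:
$n = -69891$ ($n = -2 + \left(549 \left(-127\right) - 166\right) = -2 - 69889 = -69891$)
$n + \left(193 - 998\right)^{2} = -69891 + \left(193 - 998\right)^{2} = -69891 + \left(-805\right)^{2} = -69891 + 648025 = 578134$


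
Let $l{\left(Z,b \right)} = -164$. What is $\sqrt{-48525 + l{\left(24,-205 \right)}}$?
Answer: $i \sqrt{48689} \approx 220.66 i$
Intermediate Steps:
$\sqrt{-48525 + l{\left(24,-205 \right)}} = \sqrt{-48525 - 164} = \sqrt{-48689} = i \sqrt{48689}$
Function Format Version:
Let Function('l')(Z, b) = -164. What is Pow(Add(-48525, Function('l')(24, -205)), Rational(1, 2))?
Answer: Mul(I, Pow(48689, Rational(1, 2))) ≈ Mul(220.66, I)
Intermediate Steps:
Pow(Add(-48525, Function('l')(24, -205)), Rational(1, 2)) = Pow(Add(-48525, -164), Rational(1, 2)) = Pow(-48689, Rational(1, 2)) = Mul(I, Pow(48689, Rational(1, 2)))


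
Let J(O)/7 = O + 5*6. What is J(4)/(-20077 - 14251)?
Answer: -17/2452 ≈ -0.0069331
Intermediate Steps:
J(O) = 210 + 7*O (J(O) = 7*(O + 5*6) = 7*(O + 30) = 7*(30 + O) = 210 + 7*O)
J(4)/(-20077 - 14251) = (210 + 7*4)/(-20077 - 14251) = (210 + 28)/(-34328) = 238*(-1/34328) = -17/2452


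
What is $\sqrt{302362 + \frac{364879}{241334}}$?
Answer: $\frac{\sqrt{17610285763659858}}{241334} \approx 549.88$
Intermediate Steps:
$\sqrt{302362 + \frac{364879}{241334}} = \sqrt{\frac{72970595787}{241334}} = \frac{\sqrt{17610285763659858}}{241334}$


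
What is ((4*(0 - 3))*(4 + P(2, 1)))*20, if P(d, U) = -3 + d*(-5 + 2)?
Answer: 1200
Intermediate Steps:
P(d, U) = -3 - 3*d (P(d, U) = -3 + d*(-3) = -3 - 3*d)
((4*(0 - 3))*(4 + P(2, 1)))*20 = ((4*(0 - 3))*(4 + (-3 - 3*2)))*20 = ((4*(-3))*(4 + (-3 - 6)))*20 = -12*(4 - 9)*20 = -12*(-5)*20 = 60*20 = 1200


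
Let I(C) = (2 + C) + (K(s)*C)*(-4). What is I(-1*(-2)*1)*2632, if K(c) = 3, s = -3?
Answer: -52640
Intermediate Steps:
I(C) = 2 - 11*C (I(C) = (2 + C) + (3*C)*(-4) = (2 + C) - 12*C = 2 - 11*C)
I(-1*(-2)*1)*2632 = (2 - 11*(-1*(-2)))*2632 = (2 - 22)*2632 = -20*2632 = -52640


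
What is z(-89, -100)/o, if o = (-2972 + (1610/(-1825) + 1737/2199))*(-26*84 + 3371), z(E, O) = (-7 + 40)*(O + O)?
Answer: 1765797000/943864927597 ≈ 0.0018708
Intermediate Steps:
z(E, O) = 66*O (z(E, O) = 33*(2*O) = 66*O)
o = -943864927597/267545 (o = (-2972 + (1610*(-1/1825) + 1737*(1/2199)))*(-2184 + 3371) = (-2972 + (-322/365 + 579/733))*1187 = (-2972 - 24691/267545)*1187 = -795168431/267545*1187 = -943864927597/267545 ≈ -3.5279e+6)
z(-89, -100)/o = (66*(-100))/(-943864927597/267545) = -6600*(-267545/943864927597) = 1765797000/943864927597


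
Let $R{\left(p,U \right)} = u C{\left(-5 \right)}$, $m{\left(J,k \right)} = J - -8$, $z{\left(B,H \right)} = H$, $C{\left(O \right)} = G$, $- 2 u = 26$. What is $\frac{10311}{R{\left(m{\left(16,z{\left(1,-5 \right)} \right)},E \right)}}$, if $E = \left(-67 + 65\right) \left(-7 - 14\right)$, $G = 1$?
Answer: $- \frac{10311}{13} \approx -793.15$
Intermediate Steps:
$E = 42$ ($E = \left(-2\right) \left(-21\right) = 42$)
$u = -13$ ($u = \left(- \frac{1}{2}\right) 26 = -13$)
$C{\left(O \right)} = 1$
$m{\left(J,k \right)} = 8 + J$ ($m{\left(J,k \right)} = J + 8 = 8 + J$)
$R{\left(p,U \right)} = -13$ ($R{\left(p,U \right)} = \left(-13\right) 1 = -13$)
$\frac{10311}{R{\left(m{\left(16,z{\left(1,-5 \right)} \right)},E \right)}} = \frac{10311}{-13} = 10311 \left(- \frac{1}{13}\right) = - \frac{10311}{13}$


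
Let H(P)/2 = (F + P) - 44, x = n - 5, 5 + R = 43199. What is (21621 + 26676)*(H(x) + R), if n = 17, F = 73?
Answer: 2090100972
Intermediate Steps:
R = 43194 (R = -5 + 43199 = 43194)
x = 12 (x = 17 - 5 = 12)
H(P) = 58 + 2*P (H(P) = 2*((73 + P) - 44) = 2*(29 + P) = 58 + 2*P)
(21621 + 26676)*(H(x) + R) = (21621 + 26676)*((58 + 2*12) + 43194) = 48297*((58 + 24) + 43194) = 48297*(82 + 43194) = 48297*43276 = 2090100972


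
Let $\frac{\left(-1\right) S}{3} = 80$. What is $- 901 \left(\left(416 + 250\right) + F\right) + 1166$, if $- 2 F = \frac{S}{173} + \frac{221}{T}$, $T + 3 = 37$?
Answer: $- \frac{412844931}{692} \approx -5.966 \cdot 10^{5}$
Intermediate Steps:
$S = -240$ ($S = \left(-3\right) 80 = -240$)
$T = 34$ ($T = -3 + 37 = 34$)
$F = - \frac{1769}{692}$ ($F = - \frac{- \frac{240}{173} + \frac{221}{34}}{2} = - \frac{\left(-240\right) \frac{1}{173} + 221 \cdot \frac{1}{34}}{2} = - \frac{- \frac{240}{173} + \frac{13}{2}}{2} = \left(- \frac{1}{2}\right) \frac{1769}{346} = - \frac{1769}{692} \approx -2.5564$)
$- 901 \left(\left(416 + 250\right) + F\right) + 1166 = - 901 \left(\left(416 + 250\right) - \frac{1769}{692}\right) + 1166 = - 901 \left(666 - \frac{1769}{692}\right) + 1166 = \left(-901\right) \frac{459103}{692} + 1166 = - \frac{413651803}{692} + 1166 = - \frac{412844931}{692}$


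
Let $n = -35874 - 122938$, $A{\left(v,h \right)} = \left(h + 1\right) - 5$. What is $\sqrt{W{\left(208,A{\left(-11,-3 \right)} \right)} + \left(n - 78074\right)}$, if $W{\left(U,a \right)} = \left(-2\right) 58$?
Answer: $i \sqrt{237002} \approx 486.83 i$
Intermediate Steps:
$A{\left(v,h \right)} = -4 + h$ ($A{\left(v,h \right)} = \left(1 + h\right) - 5 = -4 + h$)
$W{\left(U,a \right)} = -116$
$n = -158812$ ($n = -35874 - 122938 = -158812$)
$\sqrt{W{\left(208,A{\left(-11,-3 \right)} \right)} + \left(n - 78074\right)} = \sqrt{-116 - 236886} = \sqrt{-237002} = i \sqrt{237002}$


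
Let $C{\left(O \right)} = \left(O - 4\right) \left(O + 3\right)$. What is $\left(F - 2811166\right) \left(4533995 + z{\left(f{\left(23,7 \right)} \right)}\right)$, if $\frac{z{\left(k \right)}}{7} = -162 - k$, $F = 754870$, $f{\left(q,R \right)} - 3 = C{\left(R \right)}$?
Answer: $-9320428938480$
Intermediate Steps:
$C{\left(O \right)} = \left(-4 + O\right) \left(3 + O\right)$
$f{\left(q,R \right)} = -9 + R^{2} - R$ ($f{\left(q,R \right)} = 3 - \left(12 + R - R^{2}\right) = -9 + R^{2} - R$)
$z{\left(k \right)} = -1134 - 7 k$ ($z{\left(k \right)} = 7 \left(-162 - k\right) = -1134 - 7 k$)
$\left(F - 2811166\right) \left(4533995 + z{\left(f{\left(23,7 \right)} \right)}\right) = \left(754870 - 2811166\right) \left(4533995 - \left(1134 + 7 \left(-9 + 7^{2} - 7\right)\right)\right) = - 2056296 \left(4533995 - \left(1134 + 7 \left(-9 + 49 - 7\right)\right)\right) = - 2056296 \left(4533995 - 1365\right) = \left(-2056296\right) 4532630 = -9320428938480$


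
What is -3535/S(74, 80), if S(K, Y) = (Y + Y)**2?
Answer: -707/5120 ≈ -0.13809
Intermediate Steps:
S(K, Y) = 4*Y**2 (S(K, Y) = (2*Y)**2 = 4*Y**2)
-3535/S(74, 80) = -3535/(4*80**2) = -3535/(4*6400) = -3535/25600 = -3535*1/25600 = -707/5120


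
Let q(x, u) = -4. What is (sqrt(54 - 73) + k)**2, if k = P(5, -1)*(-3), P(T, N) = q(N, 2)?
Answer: (12 + I*sqrt(19))**2 ≈ 125.0 + 104.61*I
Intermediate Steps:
P(T, N) = -4
k = 12 (k = -4*(-3) = 12)
(sqrt(54 - 73) + k)**2 = (sqrt(54 - 73) + 12)**2 = (sqrt(-19) + 12)**2 = (I*sqrt(19) + 12)**2 = (12 + I*sqrt(19))**2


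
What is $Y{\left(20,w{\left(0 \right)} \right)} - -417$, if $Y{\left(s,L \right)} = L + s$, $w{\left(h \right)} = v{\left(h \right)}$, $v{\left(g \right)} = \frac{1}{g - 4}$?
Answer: $\frac{1747}{4} \approx 436.75$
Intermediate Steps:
$v{\left(g \right)} = \frac{1}{-4 + g}$
$w{\left(h \right)} = \frac{1}{-4 + h}$
$Y{\left(20,w{\left(0 \right)} \right)} - -417 = \left(\frac{1}{-4 + 0} + 20\right) - -417 = \left(\frac{1}{-4} + 20\right) + 417 = \left(- \frac{1}{4} + 20\right) + 417 = \frac{79}{4} + 417 = \frac{1747}{4}$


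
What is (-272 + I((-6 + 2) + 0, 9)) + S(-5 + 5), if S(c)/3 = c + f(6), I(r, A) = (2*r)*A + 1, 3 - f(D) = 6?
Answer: -352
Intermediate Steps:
f(D) = -3 (f(D) = 3 - 1*6 = 3 - 6 = -3)
I(r, A) = 1 + 2*A*r (I(r, A) = 2*A*r + 1 = 1 + 2*A*r)
S(c) = -9 + 3*c (S(c) = 3*(c - 3) = 3*(-3 + c) = -9 + 3*c)
(-272 + I((-6 + 2) + 0, 9)) + S(-5 + 5) = (-272 + (1 + 2*9*((-6 + 2) + 0))) + (-9 + 3*(-5 + 5)) = (-272 + (1 + 2*9*(-4 + 0))) + (-9 + 3*0) = (-272 + (1 + 2*9*(-4))) + (-9 + 0) = (-272 + (1 - 72)) - 9 = (-272 - 71) - 9 = -343 - 9 = -352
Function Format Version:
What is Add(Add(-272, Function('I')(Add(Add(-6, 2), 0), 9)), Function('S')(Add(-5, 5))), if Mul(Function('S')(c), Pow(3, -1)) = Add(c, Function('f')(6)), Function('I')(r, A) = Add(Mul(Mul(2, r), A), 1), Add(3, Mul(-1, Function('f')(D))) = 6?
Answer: -352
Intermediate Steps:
Function('f')(D) = -3 (Function('f')(D) = Add(3, Mul(-1, 6)) = Add(3, -6) = -3)
Function('I')(r, A) = Add(1, Mul(2, A, r)) (Function('I')(r, A) = Add(Mul(2, A, r), 1) = Add(1, Mul(2, A, r)))
Function('S')(c) = Add(-9, Mul(3, c)) (Function('S')(c) = Mul(3, Add(c, -3)) = Mul(3, Add(-3, c)) = Add(-9, Mul(3, c)))
Add(Add(-272, Function('I')(Add(Add(-6, 2), 0), 9)), Function('S')(Add(-5, 5))) = Add(Add(-272, Add(1, Mul(2, 9, Add(Add(-6, 2), 0)))), Add(-9, Mul(3, Add(-5, 5)))) = Add(Add(-272, Add(1, Mul(2, 9, Add(-4, 0)))), Add(-9, Mul(3, 0))) = Add(Add(-272, Add(1, Mul(2, 9, -4))), Add(-9, 0)) = Add(Add(-272, Add(1, -72)), -9) = Add(Add(-272, -71), -9) = Add(-343, -9) = -352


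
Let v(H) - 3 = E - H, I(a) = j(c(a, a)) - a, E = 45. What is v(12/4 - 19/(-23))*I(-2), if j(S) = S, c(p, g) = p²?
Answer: 6096/23 ≈ 265.04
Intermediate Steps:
I(a) = a² - a
v(H) = 48 - H (v(H) = 3 + (45 - H) = 48 - H)
v(12/4 - 19/(-23))*I(-2) = (48 - (12/4 - 19/(-23)))*(-2*(-1 - 2)) = (48 - (12*(¼) - 19*(-1/23)))*(-2*(-3)) = (48 - (3 + 19/23))*6 = (48 - 1*88/23)*6 = (48 - 88/23)*6 = (1016/23)*6 = 6096/23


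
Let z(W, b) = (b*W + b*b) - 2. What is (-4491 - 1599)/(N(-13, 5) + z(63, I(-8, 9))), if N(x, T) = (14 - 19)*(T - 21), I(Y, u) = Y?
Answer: 3045/181 ≈ 16.823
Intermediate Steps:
z(W, b) = -2 + b² + W*b (z(W, b) = (W*b + b²) - 2 = (b² + W*b) - 2 = -2 + b² + W*b)
N(x, T) = 105 - 5*T (N(x, T) = -5*(-21 + T) = 105 - 5*T)
(-4491 - 1599)/(N(-13, 5) + z(63, I(-8, 9))) = (-4491 - 1599)/((105 - 5*5) + (-2 + (-8)² + 63*(-8))) = -6090/((105 - 25) + (-2 + 64 - 504)) = -6090/(80 - 442) = -6090/(-362) = -6090*(-1/362) = 3045/181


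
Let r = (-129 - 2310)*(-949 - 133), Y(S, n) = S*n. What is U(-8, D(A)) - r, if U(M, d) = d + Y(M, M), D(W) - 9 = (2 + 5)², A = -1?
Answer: -2638876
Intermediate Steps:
r = 2638998 (r = -2439*(-1082) = 2638998)
D(W) = 58 (D(W) = 9 + (2 + 5)² = 9 + 7² = 9 + 49 = 58)
U(M, d) = d + M² (U(M, d) = d + M*M = d + M²)
U(-8, D(A)) - r = (58 + (-8)²) - 1*2638998 = (58 + 64) - 2638998 = 122 - 2638998 = -2638876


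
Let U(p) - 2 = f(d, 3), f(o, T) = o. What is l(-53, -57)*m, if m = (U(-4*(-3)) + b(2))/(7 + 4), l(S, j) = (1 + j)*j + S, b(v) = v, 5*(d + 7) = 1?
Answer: -43946/55 ≈ -799.02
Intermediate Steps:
d = -34/5 (d = -7 + (1/5)*1 = -7 + 1/5 = -34/5 ≈ -6.8000)
l(S, j) = S + j*(1 + j) (l(S, j) = j*(1 + j) + S = S + j*(1 + j))
U(p) = -24/5 (U(p) = 2 - 34/5 = -24/5)
m = -14/55 (m = (-24/5 + 2)/(7 + 4) = -14/5/11 = -14/5*1/11 = -14/55 ≈ -0.25455)
l(-53, -57)*m = (-53 - 57 + (-57)**2)*(-14/55) = (-53 - 57 + 3249)*(-14/55) = 3139*(-14/55) = -43946/55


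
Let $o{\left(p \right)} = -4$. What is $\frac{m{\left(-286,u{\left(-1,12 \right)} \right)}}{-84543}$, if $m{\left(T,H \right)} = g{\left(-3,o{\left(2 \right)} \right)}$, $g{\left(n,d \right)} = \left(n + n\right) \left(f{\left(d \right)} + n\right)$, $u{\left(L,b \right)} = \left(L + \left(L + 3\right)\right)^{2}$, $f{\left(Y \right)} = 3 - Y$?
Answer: $\frac{8}{28181} \approx 0.00028388$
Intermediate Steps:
$u{\left(L,b \right)} = \left(3 + 2 L\right)^{2}$ ($u{\left(L,b \right)} = \left(L + \left(3 + L\right)\right)^{2} = \left(3 + 2 L\right)^{2}$)
$g{\left(n,d \right)} = 2 n \left(3 + n - d\right)$ ($g{\left(n,d \right)} = \left(n + n\right) \left(\left(3 - d\right) + n\right) = 2 n \left(3 + n - d\right)$)
$m{\left(T,H \right)} = -24$ ($m{\left(T,H \right)} = 2 \left(-3\right) \left(3 - 3 - -4\right) = 2 \left(-3\right) \left(3 - 3 + 4\right) = 2 \left(-3\right) 4 = -24$)
$\frac{m{\left(-286,u{\left(-1,12 \right)} \right)}}{-84543} = - \frac{24}{-84543} = \left(-24\right) \left(- \frac{1}{84543}\right) = \frac{8}{28181}$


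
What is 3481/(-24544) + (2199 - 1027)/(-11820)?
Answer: -296233/1229280 ≈ -0.24098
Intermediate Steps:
3481/(-24544) + (2199 - 1027)/(-11820) = 3481*(-1/24544) + 1172*(-1/11820) = -59/416 - 293/2955 = -296233/1229280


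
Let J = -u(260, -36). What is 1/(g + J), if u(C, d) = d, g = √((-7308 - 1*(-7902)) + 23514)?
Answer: -3/1901 + 7*√123/11406 ≈ 0.0052283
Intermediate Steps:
g = 14*√123 (g = √((-7308 + 7902) + 23514) = √(594 + 23514) = √24108 = 14*√123 ≈ 155.27)
J = 36 (J = -1*(-36) = 36)
1/(g + J) = 1/(14*√123 + 36) = 1/(36 + 14*√123)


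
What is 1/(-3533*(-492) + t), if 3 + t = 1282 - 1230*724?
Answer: 1/848995 ≈ 1.1779e-6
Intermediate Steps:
t = -889241 (t = -3 + (1282 - 1230*724) = -3 + (1282 - 890520) = -3 - 889238 = -889241)
1/(-3533*(-492) + t) = 1/(-3533*(-492) - 889241) = 1/(1738236 - 889241) = 1/848995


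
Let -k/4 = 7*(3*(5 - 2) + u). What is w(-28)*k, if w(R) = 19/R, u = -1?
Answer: 152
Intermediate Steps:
k = -224 (k = -28*(3*(5 - 2) - 1) = -28*(3*3 - 1) = -28*(9 - 1) = -28*8 = -4*56 = -224)
w(-28)*k = (19/(-28))*(-224) = (19*(-1/28))*(-224) = -19/28*(-224) = 152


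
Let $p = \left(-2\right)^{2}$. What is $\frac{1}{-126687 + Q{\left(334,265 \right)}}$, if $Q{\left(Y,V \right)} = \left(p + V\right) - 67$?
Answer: $- \frac{1}{126485} \approx -7.9061 \cdot 10^{-6}$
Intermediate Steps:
$p = 4$
$Q{\left(Y,V \right)} = -63 + V$ ($Q{\left(Y,V \right)} = \left(4 + V\right) - 67 = -63 + V$)
$\frac{1}{-126687 + Q{\left(334,265 \right)}} = \frac{1}{-126687 + \left(-63 + 265\right)} = \frac{1}{-126687 + 202} = \frac{1}{-126485} = - \frac{1}{126485}$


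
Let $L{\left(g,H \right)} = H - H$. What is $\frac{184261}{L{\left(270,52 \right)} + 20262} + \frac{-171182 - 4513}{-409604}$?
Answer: $\frac{276342569}{29018868} \approx 9.5229$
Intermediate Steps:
$L{\left(g,H \right)} = 0$
$\frac{184261}{L{\left(270,52 \right)} + 20262} + \frac{-171182 - 4513}{-409604} = \frac{184261}{0 + 20262} + \frac{-171182 - 4513}{-409604} = \frac{184261}{20262} - - \frac{13515}{31508} = 184261 \cdot \frac{1}{20262} + \frac{13515}{31508} = \frac{16751}{1842} + \frac{13515}{31508} = \frac{276342569}{29018868}$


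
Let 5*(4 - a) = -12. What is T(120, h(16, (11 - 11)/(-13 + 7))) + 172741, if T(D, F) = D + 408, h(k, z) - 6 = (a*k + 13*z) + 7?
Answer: 173269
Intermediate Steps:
a = 32/5 (a = 4 - 1/5*(-12) = 4 + 12/5 = 32/5 ≈ 6.4000)
h(k, z) = 13 + 13*z + 32*k/5 (h(k, z) = 6 + ((32*k/5 + 13*z) + 7) = 6 + ((13*z + 32*k/5) + 7) = 6 + (7 + 13*z + 32*k/5) = 13 + 13*z + 32*k/5)
T(D, F) = 408 + D
T(120, h(16, (11 - 11)/(-13 + 7))) + 172741 = (408 + 120) + 172741 = 528 + 172741 = 173269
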